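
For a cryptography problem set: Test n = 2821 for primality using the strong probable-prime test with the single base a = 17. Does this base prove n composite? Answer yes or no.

n − 1 = 2820 = 2^2 · 705, so s = 2 and d = 705.
Repeated squaring mod 2821: 17^1 ≡ 17, 17^2 ≡ 289, 17^4 ≡ 1712, 17^8 ≡ 2746, 17^16 ≡ 2804, 17^32 ≡ 289, 17^64 ≡ 1712, 17^128 ≡ 2746, 17^256 ≡ 2804, 17^512 ≡ 289.
705 = 512 + 128 + 64 + 1, so 17^705 ≡ 289·2746·1712·17 ≡ 2820 (mod 2821).
x_0 = 17^705 mod 2821 = 2820.
x_0 = 2820 ≡ −1, so 17 is not a witness.

no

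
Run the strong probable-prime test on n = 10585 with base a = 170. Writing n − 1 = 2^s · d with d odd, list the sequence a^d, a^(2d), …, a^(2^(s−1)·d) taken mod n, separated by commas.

465, 4525, 4235

n − 1 = 10584 = 2^3 · 1323, so s = 3 and d = 1323.
x_0 = 170^1323 mod 10585 = 465.
x_1 = 465^2 mod 10585 = 4525.
x_2 = 4525^2 mod 10585 = 4235.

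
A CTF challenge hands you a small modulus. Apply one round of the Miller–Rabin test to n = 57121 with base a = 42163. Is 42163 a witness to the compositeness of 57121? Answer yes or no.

yes

n − 1 = 57120 = 2^5 · 1785, so s = 5 and d = 1785.
By repeated squaring, 42163^1785 ≡ 18404 (mod 57121).
x_0 = 42163^1785 mod 57121 = 18404.
x_0 is neither 1 nor 57120, so continue squaring.
x_1 = 18404^2 mod 57121 = 36807.
x_2 = 36807^2 mod 57121 = 16492.
x_3 = 16492^2 mod 57121 = 32983.
x_4 = 32983^2 mod 57121 = 8844.
Reached i = s−1 = 4 without hitting −1: 42163 is a Miller–Rabin witness and 57121 is composite.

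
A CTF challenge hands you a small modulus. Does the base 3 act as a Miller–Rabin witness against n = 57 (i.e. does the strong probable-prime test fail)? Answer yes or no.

n − 1 = 56 = 2^3 · 7, so s = 3 and d = 7.
x_0 = 3^7 mod 57 = 21.
x_0 is neither 1 nor 56, so continue squaring.
x_1 = 21^2 mod 57 = 42.
x_2 = 42^2 mod 57 = 54.
Reached i = s−1 = 2 without hitting −1: 3 is a Miller–Rabin witness and 57 is composite.

yes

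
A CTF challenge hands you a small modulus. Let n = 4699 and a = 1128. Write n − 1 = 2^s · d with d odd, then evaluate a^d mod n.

n − 1 = 4698 = 2^1 · 2349, so s = 1 and d = 2349.
1128^2349 mod 4699 = 1141.

1141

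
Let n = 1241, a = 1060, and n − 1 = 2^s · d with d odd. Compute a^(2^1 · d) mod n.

620

n − 1 = 1240 = 2^3 · 155, so s = 3 and d = 155.
Repeated squaring mod 1241: 1060^1 ≡ 1060, 1060^2 ≡ 495, 1060^4 ≡ 548, 1060^8 ≡ 1223, 1060^16 ≡ 324, 1060^32 ≡ 732, 1060^64 ≡ 953, 1060^128 ≡ 1038.
155 = 128 + 16 + 8 + 2 + 1, so 1060^155 ≡ 1038·324·1223·495·1060 ≡ 651 (mod 1241).
x_0 = 651.
x_1 = 651^2 mod 1241 = 620.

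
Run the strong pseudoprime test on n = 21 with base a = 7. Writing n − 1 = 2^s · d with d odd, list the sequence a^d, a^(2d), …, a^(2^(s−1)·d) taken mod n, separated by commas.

n − 1 = 20 = 2^2 · 5, so s = 2 and d = 5.
x_0 = 7^5 mod 21 = 7.
x_1 = 7^2 mod 21 = 7.

7, 7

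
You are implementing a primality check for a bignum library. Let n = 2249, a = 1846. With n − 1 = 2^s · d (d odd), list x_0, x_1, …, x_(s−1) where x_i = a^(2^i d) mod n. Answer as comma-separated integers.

n − 1 = 2248 = 2^3 · 281, so s = 3 and d = 281.
x_0 = 1846^281 mod 2249 = 676.
x_1 = 676^2 mod 2249 = 429.
x_2 = 429^2 mod 2249 = 1872.

676, 429, 1872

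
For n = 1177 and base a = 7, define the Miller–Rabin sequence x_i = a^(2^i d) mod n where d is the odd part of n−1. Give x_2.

955

n − 1 = 1176 = 2^3 · 147, so s = 3 and d = 147.
x_0 = 7^147 mod 1177 = 94.
x_1 = 94^2 mod 1177 = 597.
x_2 = 597^2 mod 1177 = 955.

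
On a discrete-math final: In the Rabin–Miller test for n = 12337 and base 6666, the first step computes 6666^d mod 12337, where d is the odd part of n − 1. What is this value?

11166

n − 1 = 12336 = 2^4 · 771, so s = 4 and d = 771.
By repeated squaring, 6666^771 ≡ 11166 (mod 12337).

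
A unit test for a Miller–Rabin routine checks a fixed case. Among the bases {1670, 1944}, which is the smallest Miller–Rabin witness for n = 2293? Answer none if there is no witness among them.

none

n − 1 = 2292 = 2^2 · 573, so s = 2 and d = 573.
Base 1670: x_0 = 1670^573 mod 2293 = 1. x_0 = 1, so 1670 is not a witness.
Base 1944: x_0 = 1944^573 mod 2293 = 1693. x_0 is neither 1 nor 2292, so continue squaring. x_1 = 1693^2 mod 2293 = 2292. x_1 ≡ −1, so 1944 is not a witness.
No listed base is a witness for 2293.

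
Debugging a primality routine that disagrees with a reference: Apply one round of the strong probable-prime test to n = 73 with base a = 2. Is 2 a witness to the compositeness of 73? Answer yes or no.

n − 1 = 72 = 2^3 · 9, so s = 3 and d = 9.
x_0 = 2^9 mod 73 = 1.
x_0 = 1, so 2 is not a witness.

no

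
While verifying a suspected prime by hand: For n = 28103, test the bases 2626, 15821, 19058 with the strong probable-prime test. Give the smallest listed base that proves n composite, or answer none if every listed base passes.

2626

n − 1 = 28102 = 2^1 · 14051, so s = 1 and d = 14051.
Base 2626: x_0 = 2626^14051 mod 28103 = 21844. x_0 ∉ {1, 28102} and s = 1, so 2626 is a Miller–Rabin witness and 28103 is composite.
Base 15821: x_0 = 15821^14051 mod 28103 = 13537. x_0 ∉ {1, 28102} and s = 1, so 15821 is a Miller–Rabin witness and 28103 is composite.
Base 19058: x_0 = 19058^14051 mod 28103 = 13879. x_0 ∉ {1, 28102} and s = 1, so 19058 is a Miller–Rabin witness and 28103 is composite.
The smallest witness among the given bases is 2626.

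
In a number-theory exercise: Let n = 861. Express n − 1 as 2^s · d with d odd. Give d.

215

Halving: 860 → 430 → 215; 215 is odd.
So 860 = 2^2 · 215.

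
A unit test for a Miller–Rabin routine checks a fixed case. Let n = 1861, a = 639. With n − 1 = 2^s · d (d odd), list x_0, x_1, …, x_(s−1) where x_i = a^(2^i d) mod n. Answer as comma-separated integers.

n − 1 = 1860 = 2^2 · 465, so s = 2 and d = 465.
x_0 = 639^465 mod 1861 = 1860.
x_1 = 1860^2 mod 1861 = 1.

1860, 1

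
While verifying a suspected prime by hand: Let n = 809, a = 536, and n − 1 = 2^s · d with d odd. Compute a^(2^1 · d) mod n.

n − 1 = 808 = 2^3 · 101, so s = 3 and d = 101.
x_0 = 536^101 mod 809 = 765.
x_1 = 765^2 mod 809 = 318.

318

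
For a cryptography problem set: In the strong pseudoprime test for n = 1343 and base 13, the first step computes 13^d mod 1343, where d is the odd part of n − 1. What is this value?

1211

n − 1 = 1342 = 2^1 · 671, so s = 1 and d = 671.
By repeated squaring, 13^671 ≡ 1211 (mod 1343).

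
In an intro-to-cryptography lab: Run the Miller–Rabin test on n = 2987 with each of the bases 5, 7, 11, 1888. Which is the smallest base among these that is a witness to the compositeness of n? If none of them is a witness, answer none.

5

n − 1 = 2986 = 2^1 · 1493, so s = 1 and d = 1493.
Base 5: x_0 = 5^1493 mod 2987 = 2034. x_0 ∉ {1, 2986} and s = 1, so 5 is a Miller–Rabin witness and 2987 is composite.
Base 7: x_0 = 7^1493 mod 2987 = 2746. x_0 ∉ {1, 2986} and s = 1, so 7 is a Miller–Rabin witness and 2987 is composite.
Base 11: x_0 = 11^1493 mod 2987 = 1771. x_0 ∉ {1, 2986} and s = 1, so 11 is a Miller–Rabin witness and 2987 is composite.
Base 1888: x_0 = 1888^1493 mod 2987 = 282. x_0 ∉ {1, 2986} and s = 1, so 1888 is a Miller–Rabin witness and 2987 is composite.
The smallest witness among the given bases is 5.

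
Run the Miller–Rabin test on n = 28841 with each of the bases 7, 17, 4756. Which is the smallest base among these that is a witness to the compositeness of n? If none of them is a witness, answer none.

n − 1 = 28840 = 2^3 · 3605, so s = 3 and d = 3605.
Base 7: x_0 = 7^3605 mod 28841 = 16807. x_0 is neither 1 nor 28840, so continue squaring. x_1 = 16807^2 mod 28841 = 6495. x_2 = 6495^2 mod 28841 = 19483. Reached i = s−1 = 2 without hitting −1: 7 is a Miller–Rabin witness and 28841 is composite.
Base 17: x_0 = 17^3605 mod 28841 = 25372. x_0 is neither 1 nor 28840, so continue squaring. x_1 = 25372^2 mod 28841 = 7264. x_2 = 7264^2 mod 28841 = 15507. Reached i = s−1 = 2 without hitting −1: 17 is a Miller–Rabin witness and 28841 is composite.
Base 4756: x_0 = 4756^3605 mod 28841 = 9848. x_0 is neither 1 nor 28840, so continue squaring. x_1 = 9848^2 mod 28841 = 19662. x_2 = 19662^2 mod 28841 = 9480. Reached i = s−1 = 2 without hitting −1: 4756 is a Miller–Rabin witness and 28841 is composite.
The smallest witness among the given bases is 7.

7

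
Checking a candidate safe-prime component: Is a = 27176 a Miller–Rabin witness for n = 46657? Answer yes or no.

n − 1 = 46656 = 2^6 · 729, so s = 6 and d = 729.
x_0 = 27176^729 mod 46657 = 41397.
x_0 is neither 1 nor 46656, so continue squaring.
x_1 = 41397^2 mod 46657 = 46656.
x_1 ≡ −1, so 27176 is not a witness.

no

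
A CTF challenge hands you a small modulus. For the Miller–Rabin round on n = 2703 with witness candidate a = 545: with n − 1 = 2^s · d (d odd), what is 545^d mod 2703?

n − 1 = 2702 = 2^1 · 1351, so s = 1 and d = 1351.
545^1351 mod 2703 = 1106.

1106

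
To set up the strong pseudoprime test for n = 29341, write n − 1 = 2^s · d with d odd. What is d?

7335

Halving: 29340 → 14670 → 7335; 7335 is odd.
So 29340 = 2^2 · 7335.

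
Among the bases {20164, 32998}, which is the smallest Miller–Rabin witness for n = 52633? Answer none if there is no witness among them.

n − 1 = 52632 = 2^3 · 6579, so s = 3 and d = 6579.
Base 20164: x_0 = 20164^6579 mod 52633 = 1. x_0 = 1, so 20164 is not a witness.
Base 32998: x_0 = 32998^6579 mod 52633 = 45115. x_0 is neither 1 nor 52632, so continue squaring. x_1 = 45115^2 mod 52633 = 45115. x_2 = 45115^2 mod 52633 = 45115. Reached i = s−1 = 2 without hitting −1: 32998 is a Miller–Rabin witness and 52633 is composite.
The smallest witness among the given bases is 32998.

32998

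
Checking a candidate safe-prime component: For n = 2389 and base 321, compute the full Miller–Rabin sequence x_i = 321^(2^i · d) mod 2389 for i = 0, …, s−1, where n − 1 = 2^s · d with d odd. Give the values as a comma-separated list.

n − 1 = 2388 = 2^2 · 597, so s = 2 and d = 597.
x_0 = 321^597 mod 2389 = 1.
x_1 = 1^2 mod 2389 = 1.

1, 1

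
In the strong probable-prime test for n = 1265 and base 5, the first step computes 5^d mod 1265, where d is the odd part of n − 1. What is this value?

1010

n − 1 = 1264 = 2^4 · 79, so s = 4 and d = 79.
Repeated squaring mod 1265: 5^1 ≡ 5, 5^2 ≡ 25, 5^4 ≡ 625, 5^8 ≡ 1005, 5^16 ≡ 555, 5^32 ≡ 630, 5^64 ≡ 955.
79 = 64 + 8 + 4 + 2 + 1, so 5^79 ≡ 955·1005·625·25·5 ≡ 1010 (mod 1265).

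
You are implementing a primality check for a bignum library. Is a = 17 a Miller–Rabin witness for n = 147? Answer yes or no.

n − 1 = 146 = 2^1 · 73, so s = 1 and d = 73.
x_0 = 17^73 mod 147 = 38.
x_0 ∉ {1, 146} and s = 1, so 17 is a Miller–Rabin witness and 147 is composite.

yes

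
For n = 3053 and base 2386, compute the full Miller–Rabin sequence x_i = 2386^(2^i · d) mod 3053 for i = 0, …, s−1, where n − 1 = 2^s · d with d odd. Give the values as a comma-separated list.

n − 1 = 3052 = 2^2 · 763, so s = 2 and d = 763.
x_0 = 2386^763 mod 3053 = 1119.
x_1 = 1119^2 mod 3053 = 431.

1119, 431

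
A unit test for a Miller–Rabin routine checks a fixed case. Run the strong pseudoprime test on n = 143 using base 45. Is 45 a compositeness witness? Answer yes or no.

n − 1 = 142 = 2^1 · 71, so s = 1 and d = 71.
x_0 = 45^71 mod 143 = 89.
x_0 ∉ {1, 142} and s = 1, so 45 is a Miller–Rabin witness and 143 is composite.

yes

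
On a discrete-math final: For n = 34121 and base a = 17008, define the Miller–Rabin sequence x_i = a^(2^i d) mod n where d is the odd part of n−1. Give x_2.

n − 1 = 34120 = 2^3 · 4265, so s = 3 and d = 4265.
Repeated squaring mod 34121: 17008^1 ≡ 17008, 17008^2 ≡ 28347, 17008^4 ≡ 2859, 17008^8 ≡ 18962, 17008^16 ≡ 24467, 17008^32 ≡ 15265, 17008^64 ≡ 7916, 17008^128 ≡ 16900, 17008^256 ≡ 17230, 17008^512 ≡ 20200, 17008^1024 ≡ 21082, 17008^2048 ≡ 24699, 17008^4096 ≡ 25363.
4265 = 4096 + 128 + 32 + 8 + 1, so 17008^4265 ≡ 25363·16900·15265·18962·17008 ≡ 4219 (mod 34121).
x_0 = 4219.
x_1 = 4219^2 mod 34121 = 22920.
x_2 = 22920^2 mod 34121 = 33605.

33605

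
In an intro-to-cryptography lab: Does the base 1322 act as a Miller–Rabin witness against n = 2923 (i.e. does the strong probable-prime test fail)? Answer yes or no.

yes

n − 1 = 2922 = 2^1 · 1461, so s = 1 and d = 1461.
Repeated squaring mod 2923: 1322^1 ≡ 1322, 1322^2 ≡ 2653, 1322^4 ≡ 2748, 1322^8 ≡ 1395, 1322^16 ≡ 2230, 1322^32 ≡ 877, 1322^64 ≡ 380, 1322^128 ≡ 1173, 1322^256 ≡ 2119, 1322^512 ≡ 433, 1322^1024 ≡ 417.
1461 = 1024 + 256 + 128 + 32 + 16 + 4 + 1, so 1322^1461 ≡ 417·2119·1173·877·2230·2748·1322 ≡ 2885 (mod 2923).
x_0 = 1322^1461 mod 2923 = 2885.
x_0 ∉ {1, 2922} and s = 1, so 1322 is a Miller–Rabin witness and 2923 is composite.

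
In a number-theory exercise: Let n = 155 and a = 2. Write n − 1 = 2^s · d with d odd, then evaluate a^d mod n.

97

n − 1 = 154 = 2^1 · 77, so s = 1 and d = 77.
2^77 mod 155 = 97.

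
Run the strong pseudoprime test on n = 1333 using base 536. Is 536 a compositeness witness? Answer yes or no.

n − 1 = 1332 = 2^2 · 333, so s = 2 and d = 333.
Repeated squaring mod 1333: 536^1 ≡ 536, 536^2 ≡ 701, 536^4 ≡ 857, 536^8 ≡ 1299, 536^16 ≡ 1156, 536^32 ≡ 670, 536^64 ≡ 1012, 536^128 ≡ 400, 536^256 ≡ 40.
333 = 256 + 64 + 8 + 4 + 1, so 536^333 ≡ 40·1012·1299·857·536 ≡ 667 (mod 1333).
x_0 = 536^333 mod 1333 = 667.
x_0 is neither 1 nor 1332, so continue squaring.
x_1 = 667^2 mod 1333 = 1000.
Reached i = s−1 = 1 without hitting −1: 536 is a Miller–Rabin witness and 1333 is composite.

yes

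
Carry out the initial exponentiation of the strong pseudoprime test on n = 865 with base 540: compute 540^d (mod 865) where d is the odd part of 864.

780

n − 1 = 864 = 2^5 · 27, so s = 5 and d = 27.
Repeated squaring mod 865: 540^1 ≡ 540, 540^2 ≡ 95, 540^4 ≡ 375, 540^8 ≡ 495, 540^16 ≡ 230.
27 = 16 + 8 + 2 + 1, so 540^27 ≡ 230·495·95·540 ≡ 780 (mod 865).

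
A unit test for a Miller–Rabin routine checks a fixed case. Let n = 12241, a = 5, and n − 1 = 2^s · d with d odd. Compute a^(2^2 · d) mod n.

n − 1 = 12240 = 2^4 · 765, so s = 4 and d = 765.
x_0 = 5^765 mod 12241 = 8383.
x_1 = 8383^2 mod 12241 = 11349.
x_2 = 11349^2 mod 12241 = 12240.

12240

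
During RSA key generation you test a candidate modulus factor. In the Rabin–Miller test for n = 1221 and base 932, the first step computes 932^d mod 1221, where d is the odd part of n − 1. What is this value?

n − 1 = 1220 = 2^2 · 305, so s = 2 and d = 305.
932^305 mod 1221 = 164.

164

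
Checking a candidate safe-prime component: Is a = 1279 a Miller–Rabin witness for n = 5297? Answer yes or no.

n − 1 = 5296 = 2^4 · 331, so s = 4 and d = 331.
x_0 = 1279^331 mod 5297 = 2984.
x_0 is neither 1 nor 5296, so continue squaring.
x_1 = 2984^2 mod 5297 = 5296.
x_1 ≡ −1, so 1279 is not a witness.

no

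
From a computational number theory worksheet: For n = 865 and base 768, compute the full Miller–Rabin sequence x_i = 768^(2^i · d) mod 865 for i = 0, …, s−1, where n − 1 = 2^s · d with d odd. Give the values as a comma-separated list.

n − 1 = 864 = 2^5 · 27, so s = 5 and d = 27.
x_0 = 768^27 mod 865 = 432.
x_1 = 432^2 mod 865 = 649.
x_2 = 649^2 mod 865 = 811.
x_3 = 811^2 mod 865 = 321.
x_4 = 321^2 mod 865 = 106.

432, 649, 811, 321, 106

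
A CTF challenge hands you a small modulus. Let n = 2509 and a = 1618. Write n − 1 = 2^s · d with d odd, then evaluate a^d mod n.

1178

n − 1 = 2508 = 2^2 · 627, so s = 2 and d = 627.
1618^627 mod 2509 = 1178.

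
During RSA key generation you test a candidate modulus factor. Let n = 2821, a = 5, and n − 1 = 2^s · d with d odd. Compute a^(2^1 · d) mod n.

1520

n − 1 = 2820 = 2^2 · 705, so s = 2 and d = 705.
Repeated squaring mod 2821: 5^1 ≡ 5, 5^2 ≡ 25, 5^4 ≡ 625, 5^8 ≡ 1327, 5^16 ≡ 625, 5^32 ≡ 1327, 5^64 ≡ 625, 5^128 ≡ 1327, 5^256 ≡ 625, 5^512 ≡ 1327.
705 = 512 + 128 + 64 + 1, so 5^705 ≡ 1327·1327·625·5 ≡ 993 (mod 2821).
x_0 = 993.
x_1 = 993^2 mod 2821 = 1520.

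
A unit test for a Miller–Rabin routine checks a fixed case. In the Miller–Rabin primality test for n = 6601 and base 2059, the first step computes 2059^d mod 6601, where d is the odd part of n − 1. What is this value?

n − 1 = 6600 = 2^3 · 825, so s = 3 and d = 825.
2059^825 mod 6601 = 1772.

1772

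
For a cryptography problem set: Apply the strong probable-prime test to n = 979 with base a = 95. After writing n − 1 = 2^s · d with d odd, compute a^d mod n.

n − 1 = 978 = 2^1 · 489, so s = 1 and d = 489.
95^489 mod 979 = 679.

679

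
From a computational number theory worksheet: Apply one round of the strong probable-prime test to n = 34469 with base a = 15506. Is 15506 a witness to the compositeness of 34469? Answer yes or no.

no

n − 1 = 34468 = 2^2 · 8617, so s = 2 and d = 8617.
x_0 = 15506^8617 mod 34469 = 9454.
x_0 is neither 1 nor 34468, so continue squaring.
x_1 = 9454^2 mod 34469 = 34468.
x_1 ≡ −1, so 15506 is not a witness.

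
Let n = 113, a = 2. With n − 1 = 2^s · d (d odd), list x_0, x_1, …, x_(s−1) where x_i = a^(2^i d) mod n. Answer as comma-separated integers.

n − 1 = 112 = 2^4 · 7, so s = 4 and d = 7.
x_0 = 2^7 mod 113 = 15.
x_1 = 15^2 mod 113 = 112.
x_2 = 112^2 mod 113 = 1.
x_3 = 1^2 mod 113 = 1.

15, 112, 1, 1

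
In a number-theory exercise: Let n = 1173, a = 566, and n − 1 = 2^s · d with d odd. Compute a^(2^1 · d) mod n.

n − 1 = 1172 = 2^2 · 293, so s = 2 and d = 293.
Repeated squaring mod 1173: 566^1 ≡ 566, 566^2 ≡ 127, 566^4 ≡ 880, 566^8 ≡ 220, 566^16 ≡ 307, 566^32 ≡ 409, 566^64 ≡ 715, 566^128 ≡ 970, 566^256 ≡ 154.
293 = 256 + 32 + 4 + 1, so 566^293 ≡ 154·409·880·566 ≡ 65 (mod 1173).
x_0 = 65.
x_1 = 65^2 mod 1173 = 706.

706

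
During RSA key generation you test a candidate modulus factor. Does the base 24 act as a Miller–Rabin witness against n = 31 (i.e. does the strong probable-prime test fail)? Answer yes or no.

n − 1 = 30 = 2^1 · 15, so s = 1 and d = 15.
x_0 = 24^15 mod 31 = 30.
x_0 = 30 ≡ −1, so 24 is not a witness.

no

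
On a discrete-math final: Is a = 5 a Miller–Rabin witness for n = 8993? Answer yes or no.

yes

n − 1 = 8992 = 2^5 · 281, so s = 5 and d = 281.
By repeated squaring, 5^281 ≡ 1372 (mod 8993).
x_0 = 5^281 mod 8993 = 1372.
x_0 is neither 1 nor 8992, so continue squaring.
x_1 = 1372^2 mod 8993 = 2847.
x_2 = 2847^2 mod 8993 = 2716.
x_3 = 2716^2 mod 8993 = 2396.
x_4 = 2396^2 mod 8993 = 3282.
Reached i = s−1 = 4 without hitting −1: 5 is a Miller–Rabin witness and 8993 is composite.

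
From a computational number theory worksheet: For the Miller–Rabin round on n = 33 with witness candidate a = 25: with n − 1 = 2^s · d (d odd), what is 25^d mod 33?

n − 1 = 32 = 2^5 · 1, so s = 5 and d = 1.
25^1 mod 33 = 25.

25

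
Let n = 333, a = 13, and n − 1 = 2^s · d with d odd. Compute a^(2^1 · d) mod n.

n − 1 = 332 = 2^2 · 83, so s = 2 and d = 83.
Repeated squaring mod 333: 13^1 ≡ 13, 13^2 ≡ 169, 13^4 ≡ 256, 13^8 ≡ 268, 13^16 ≡ 229, 13^32 ≡ 160, 13^64 ≡ 292.
83 = 64 + 16 + 2 + 1, so 13^83 ≡ 292·229·169·13 ≡ 52 (mod 333).
x_0 = 52.
x_1 = 52^2 mod 333 = 40.

40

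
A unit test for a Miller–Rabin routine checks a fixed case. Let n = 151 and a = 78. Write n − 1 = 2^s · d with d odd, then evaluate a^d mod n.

n − 1 = 150 = 2^1 · 75, so s = 1 and d = 75.
Repeated squaring mod 151: 78^1 ≡ 78, 78^2 ≡ 44, 78^4 ≡ 124, 78^8 ≡ 125, 78^16 ≡ 72, 78^32 ≡ 50, 78^64 ≡ 84.
75 = 64 + 8 + 2 + 1, so 78^75 ≡ 84·125·44·78 ≡ 1 (mod 151).

1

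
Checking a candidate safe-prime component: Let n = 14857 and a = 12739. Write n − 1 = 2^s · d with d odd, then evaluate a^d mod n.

n − 1 = 14856 = 2^3 · 1857, so s = 3 and d = 1857.
By repeated squaring, 12739^1857 ≡ 9456 (mod 14857).

9456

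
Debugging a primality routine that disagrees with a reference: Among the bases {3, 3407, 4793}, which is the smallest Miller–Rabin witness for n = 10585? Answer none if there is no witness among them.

none

n − 1 = 10584 = 2^3 · 1323, so s = 3 and d = 1323.
Base 3: x_0 = 3^1323 mod 10585 = 8422. x_0 is neither 1 nor 10584, so continue squaring. x_1 = 8422^2 mod 10585 = 10584. x_1 ≡ −1, so 3 is not a witness.
Base 3407: x_0 = 3407^1323 mod 10585 = 1433. x_0 is neither 1 nor 10584, so continue squaring. x_1 = 1433^2 mod 10585 = 10584. x_1 ≡ −1, so 3407 is not a witness.
Base 4793: x_0 = 4793^1323 mod 10585 = 9152. x_0 is neither 1 nor 10584, so continue squaring. x_1 = 9152^2 mod 10585 = 10584. x_1 ≡ −1, so 4793 is not a witness.
No listed base is a witness for 10585.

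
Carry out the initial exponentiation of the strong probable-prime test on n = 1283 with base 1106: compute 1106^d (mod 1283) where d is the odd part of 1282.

1282

n − 1 = 1282 = 2^1 · 641, so s = 1 and d = 641.
By repeated squaring, 1106^641 ≡ 1282 (mod 1283).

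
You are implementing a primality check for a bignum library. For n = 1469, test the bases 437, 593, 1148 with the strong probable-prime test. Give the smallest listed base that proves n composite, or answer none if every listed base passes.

593

n − 1 = 1468 = 2^2 · 367, so s = 2 and d = 367.
Base 437: x_0 = 437^367 mod 1469 = 1032. x_0 is neither 1 nor 1468, so continue squaring. x_1 = 1032^2 mod 1469 = 1468. x_1 ≡ −1, so 437 is not a witness.
Base 593: x_0 = 593^367 mod 1469 = 369. x_0 is neither 1 nor 1468, so continue squaring. x_1 = 369^2 mod 1469 = 1013. Reached i = s−1 = 1 without hitting −1: 593 is a Miller–Rabin witness and 1469 is composite.
Base 1148: x_0 = 1148^367 mod 1469 = 1174. x_0 is neither 1 nor 1468, so continue squaring. x_1 = 1174^2 mod 1469 = 354. Reached i = s−1 = 1 without hitting −1: 1148 is a Miller–Rabin witness and 1469 is composite.
The smallest witness among the given bases is 593.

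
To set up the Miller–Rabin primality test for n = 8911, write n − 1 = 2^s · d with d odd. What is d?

4455

Halving: 8910 → 4455; 4455 is odd.
So 8910 = 2^1 · 4455.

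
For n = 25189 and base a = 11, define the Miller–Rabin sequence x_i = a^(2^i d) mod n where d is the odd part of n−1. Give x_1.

n − 1 = 25188 = 2^2 · 6297, so s = 2 and d = 6297.
x_0 = 11^6297 mod 25189 = 3348.
x_1 = 3348^2 mod 25189 = 25188.

25188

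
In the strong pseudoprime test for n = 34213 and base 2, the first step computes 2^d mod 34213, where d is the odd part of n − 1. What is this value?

n − 1 = 34212 = 2^2 · 8553, so s = 2 and d = 8553.
2^8553 mod 34213 = 2068.

2068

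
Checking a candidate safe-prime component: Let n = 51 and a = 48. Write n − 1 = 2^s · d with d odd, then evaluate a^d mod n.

3

n − 1 = 50 = 2^1 · 25, so s = 1 and d = 25.
48^25 mod 51 = 3.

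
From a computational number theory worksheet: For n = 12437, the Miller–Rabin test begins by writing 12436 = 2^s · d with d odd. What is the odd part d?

Halving: 12436 → 6218 → 3109; 3109 is odd.
So 12436 = 2^2 · 3109.

3109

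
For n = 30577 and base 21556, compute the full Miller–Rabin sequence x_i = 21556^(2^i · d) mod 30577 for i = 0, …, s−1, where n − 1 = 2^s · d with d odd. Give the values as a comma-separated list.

24324, 22603, 15093, 30576

n − 1 = 30576 = 2^4 · 1911, so s = 4 and d = 1911.
x_0 = 21556^1911 mod 30577 = 24324.
x_1 = 24324^2 mod 30577 = 22603.
x_2 = 22603^2 mod 30577 = 15093.
x_3 = 15093^2 mod 30577 = 30576.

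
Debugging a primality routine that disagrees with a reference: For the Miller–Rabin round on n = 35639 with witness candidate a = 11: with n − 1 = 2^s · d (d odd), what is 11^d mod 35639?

10939

n − 1 = 35638 = 2^1 · 17819, so s = 1 and d = 17819.
By repeated squaring, 11^17819 ≡ 10939 (mod 35639).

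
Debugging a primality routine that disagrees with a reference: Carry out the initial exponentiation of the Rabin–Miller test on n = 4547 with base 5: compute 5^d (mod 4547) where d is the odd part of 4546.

n − 1 = 4546 = 2^1 · 2273, so s = 1 and d = 2273.
5^2273 mod 4547 = 4546.

4546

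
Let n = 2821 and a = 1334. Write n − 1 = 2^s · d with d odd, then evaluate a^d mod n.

1737

n − 1 = 2820 = 2^2 · 705, so s = 2 and d = 705.
1334^705 mod 2821 = 1737.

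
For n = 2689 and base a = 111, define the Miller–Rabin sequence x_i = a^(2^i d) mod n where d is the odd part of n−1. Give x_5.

n − 1 = 2688 = 2^7 · 21, so s = 7 and d = 21.
x_0 = 111^21 mod 2689 = 596.
x_1 = 596^2 mod 2689 = 268.
x_2 = 268^2 mod 2689 = 1910.
x_3 = 1910^2 mod 2689 = 1816.
x_4 = 1816^2 mod 2689 = 1142.
x_5 = 1142^2 mod 2689 = 2688.

2688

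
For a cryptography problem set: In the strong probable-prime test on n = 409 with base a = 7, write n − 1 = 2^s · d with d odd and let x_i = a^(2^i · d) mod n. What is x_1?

266

n − 1 = 408 = 2^3 · 51, so s = 3 and d = 51.
Repeated squaring mod 409: 7^1 ≡ 7, 7^2 ≡ 49, 7^4 ≡ 356, 7^8 ≡ 355, 7^16 ≡ 53, 7^32 ≡ 355.
51 = 32 + 16 + 2 + 1, so 7^51 ≡ 355·53·49·7 ≡ 343 (mod 409).
x_0 = 343.
x_1 = 343^2 mod 409 = 266.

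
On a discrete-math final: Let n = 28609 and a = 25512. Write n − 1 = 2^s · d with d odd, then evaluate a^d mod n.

28547

n − 1 = 28608 = 2^6 · 447, so s = 6 and d = 447.
Repeated squaring mod 28609: 25512^1 ≡ 25512, 25512^2 ≡ 7394, 25512^4 ≡ 28046, 25512^8 ≡ 2270, 25512^16 ≡ 3280, 25512^32 ≡ 1416, 25512^64 ≡ 2426, 25512^128 ≡ 20631, 25512^256 ≡ 22068.
447 = 256 + 128 + 32 + 16 + 8 + 4 + 2 + 1, so 25512^447 ≡ 22068·20631·1416·3280·2270·28046·7394·25512 ≡ 28547 (mod 28609).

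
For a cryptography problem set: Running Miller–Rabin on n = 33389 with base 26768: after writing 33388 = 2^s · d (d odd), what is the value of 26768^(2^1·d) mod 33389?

n − 1 = 33388 = 2^2 · 8347, so s = 2 and d = 8347.
x_0 = 26768^8347 mod 33389 = 15971.
x_1 = 15971^2 mod 33389 = 14270.

14270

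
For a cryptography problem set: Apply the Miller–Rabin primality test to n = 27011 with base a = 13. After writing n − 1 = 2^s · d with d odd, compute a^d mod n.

1

n − 1 = 27010 = 2^1 · 13505, so s = 1 and d = 13505.
By repeated squaring, 13^13505 ≡ 1 (mod 27011).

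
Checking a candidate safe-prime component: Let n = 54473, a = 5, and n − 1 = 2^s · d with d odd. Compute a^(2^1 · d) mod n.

41197

n − 1 = 54472 = 2^3 · 6809, so s = 3 and d = 6809.
Repeated squaring mod 54473: 5^1 ≡ 5, 5^2 ≡ 25, 5^4 ≡ 625, 5^8 ≡ 9314, 5^16 ≡ 29580, 5^32 ≡ 31074, 5^64 ≡ 5078, 5^128 ≡ 20355, 5^256 ≡ 4387, 5^512 ≡ 16800, 5^1024 ≡ 15387, 5^2048 ≡ 20111, 5^4096 ≡ 44769.
6809 = 4096 + 2048 + 512 + 128 + 16 + 8 + 1, so 5^6809 ≡ 44769·20111·16800·20355·29580·9314·5 ≡ 46958 (mod 54473).
x_0 = 46958.
x_1 = 46958^2 mod 54473 = 41197.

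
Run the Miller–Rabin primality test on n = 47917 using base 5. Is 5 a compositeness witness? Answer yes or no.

n − 1 = 47916 = 2^2 · 11979, so s = 2 and d = 11979.
x_0 = 5^11979 mod 47917 = 7227.
x_0 is neither 1 nor 47916, so continue squaring.
x_1 = 7227^2 mod 47917 = 47916.
x_1 ≡ −1, so 5 is not a witness.

no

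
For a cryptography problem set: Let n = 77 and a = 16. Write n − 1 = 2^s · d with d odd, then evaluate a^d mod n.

9

n − 1 = 76 = 2^2 · 19, so s = 2 and d = 19.
16^19 mod 77 = 9.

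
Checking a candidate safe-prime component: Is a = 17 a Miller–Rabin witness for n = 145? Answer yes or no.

no

n − 1 = 144 = 2^4 · 9, so s = 4 and d = 9.
Repeated squaring mod 145: 17^1 ≡ 17, 17^2 ≡ 144, 17^4 ≡ 1, 17^8 ≡ 1.
9 = 8 + 1, so 17^9 ≡ 1·17 ≡ 17 (mod 145).
x_0 = 17^9 mod 145 = 17.
x_0 is neither 1 nor 144, so continue squaring.
x_1 = 17^2 mod 145 = 144.
x_1 ≡ −1, so 17 is not a witness.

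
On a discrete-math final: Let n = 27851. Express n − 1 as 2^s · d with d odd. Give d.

13925

Halving: 27850 → 13925; 13925 is odd.
So 27850 = 2^1 · 13925.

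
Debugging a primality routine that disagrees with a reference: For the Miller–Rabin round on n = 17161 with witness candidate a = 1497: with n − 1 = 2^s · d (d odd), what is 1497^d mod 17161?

n − 1 = 17160 = 2^3 · 2145, so s = 3 and d = 2145.
1497^2145 mod 17161 = 15457.

15457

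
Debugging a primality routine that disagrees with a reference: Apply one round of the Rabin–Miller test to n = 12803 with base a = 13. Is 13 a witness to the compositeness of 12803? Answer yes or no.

n − 1 = 12802 = 2^1 · 6401, so s = 1 and d = 6401.
Repeated squaring mod 12803: 13^1 ≡ 13, 13^2 ≡ 169, 13^4 ≡ 2955, 13^8 ≡ 379, 13^16 ≡ 2808, 13^32 ≡ 11019, 13^64 ≡ 7512, 13^128 ≡ 7323, 13^256 ≡ 7365, 13^512 ≡ 9717, 13^1024 ≡ 10767, 13^2048 ≡ 9927, 13^4096 ≡ 638.
6401 = 4096 + 2048 + 256 + 1, so 13^6401 ≡ 638·9927·7365·13 ≡ 6110 (mod 12803).
x_0 = 13^6401 mod 12803 = 6110.
x_0 ∉ {1, 12802} and s = 1, so 13 is a Miller–Rabin witness and 12803 is composite.

yes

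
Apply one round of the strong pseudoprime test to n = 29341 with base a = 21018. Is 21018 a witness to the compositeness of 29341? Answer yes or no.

yes

n − 1 = 29340 = 2^2 · 7335, so s = 2 and d = 7335.
By repeated squaring, 21018^7335 ≡ 5186 (mod 29341).
x_0 = 21018^7335 mod 29341 = 5186.
x_0 is neither 1 nor 29340, so continue squaring.
x_1 = 5186^2 mod 29341 = 18240.
Reached i = s−1 = 1 without hitting −1: 21018 is a Miller–Rabin witness and 29341 is composite.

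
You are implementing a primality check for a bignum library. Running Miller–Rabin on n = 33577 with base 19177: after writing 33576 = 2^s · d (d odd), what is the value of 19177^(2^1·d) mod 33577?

n − 1 = 33576 = 2^3 · 4197, so s = 3 and d = 4197.
x_0 = 19177^4197 mod 33577 = 20413.
x_1 = 20413^2 mod 33577 = 33576.

33576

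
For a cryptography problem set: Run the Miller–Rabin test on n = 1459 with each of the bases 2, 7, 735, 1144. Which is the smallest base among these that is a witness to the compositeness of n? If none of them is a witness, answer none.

n − 1 = 1458 = 2^1 · 729, so s = 1 and d = 729.
Base 2: x_0 = 2^729 mod 1459 = 1458. x_0 = 1458 ≡ −1, so 2 is not a witness.
Base 7: x_0 = 7^729 mod 1459 = 1. x_0 = 1, so 7 is not a witness.
Base 735: x_0 = 735^729 mod 1459 = 1458. x_0 = 1458 ≡ −1, so 735 is not a witness.
Base 1144: x_0 = 1144^729 mod 1459 = 1458. x_0 = 1458 ≡ −1, so 1144 is not a witness.
No listed base is a witness for 1459.

none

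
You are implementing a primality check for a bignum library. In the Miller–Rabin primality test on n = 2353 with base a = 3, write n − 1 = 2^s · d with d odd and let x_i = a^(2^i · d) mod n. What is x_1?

625

n − 1 = 2352 = 2^4 · 147, so s = 4 and d = 147.
Repeated squaring mod 2353: 3^1 ≡ 3, 3^2 ≡ 9, 3^4 ≡ 81, 3^8 ≡ 1855, 3^16 ≡ 939, 3^32 ≡ 1699, 3^64 ≡ 1823, 3^128 ≡ 893.
147 = 128 + 16 + 2 + 1, so 3^147 ≡ 893·939·9·3 ≡ 2016 (mod 2353).
x_0 = 2016.
x_1 = 2016^2 mod 2353 = 625.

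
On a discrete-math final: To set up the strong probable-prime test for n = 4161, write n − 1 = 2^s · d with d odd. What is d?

65

Halving: 4160 → 2080 → 1040 → 520 → 260 → 130 → 65; 65 is odd.
So 4160 = 2^6 · 65.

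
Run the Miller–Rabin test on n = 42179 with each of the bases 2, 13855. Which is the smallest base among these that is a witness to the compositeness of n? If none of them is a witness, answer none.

none

n − 1 = 42178 = 2^1 · 21089, so s = 1 and d = 21089.
Base 2: x_0 = 2^21089 mod 42179 = 42178. x_0 = 42178 ≡ −1, so 2 is not a witness.
Base 13855: x_0 = 13855^21089 mod 42179 = 1. x_0 = 1, so 13855 is not a witness.
No listed base is a witness for 42179.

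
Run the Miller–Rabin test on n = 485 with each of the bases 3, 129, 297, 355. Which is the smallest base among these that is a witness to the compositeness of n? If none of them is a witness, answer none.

n − 1 = 484 = 2^2 · 121, so s = 2 and d = 121.
Base 3: x_0 = 3^121 mod 485 = 288. x_0 is neither 1 nor 484, so continue squaring. x_1 = 288^2 mod 485 = 9. Reached i = s−1 = 1 without hitting −1: 3 is a Miller–Rabin witness and 485 is composite.
Base 129: x_0 = 129^121 mod 485 = 259. x_0 is neither 1 nor 484, so continue squaring. x_1 = 259^2 mod 485 = 151. Reached i = s−1 = 1 without hitting −1: 129 is a Miller–Rabin witness and 485 is composite.
Base 297: x_0 = 297^121 mod 485 = 297. x_0 is neither 1 nor 484, so continue squaring. x_1 = 297^2 mod 485 = 424. Reached i = s−1 = 1 without hitting −1: 297 is a Miller–Rabin witness and 485 is composite.
Base 355: x_0 = 355^121 mod 485 = 355. x_0 is neither 1 nor 484, so continue squaring. x_1 = 355^2 mod 485 = 410. Reached i = s−1 = 1 without hitting −1: 355 is a Miller–Rabin witness and 485 is composite.
The smallest witness among the given bases is 3.

3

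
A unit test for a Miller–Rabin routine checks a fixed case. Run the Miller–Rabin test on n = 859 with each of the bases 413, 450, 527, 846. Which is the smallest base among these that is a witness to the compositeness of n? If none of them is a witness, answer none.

none

n − 1 = 858 = 2^1 · 429, so s = 1 and d = 429.
Base 413: x_0 = 413^429 mod 859 = 1. x_0 = 1, so 413 is not a witness.
Base 450: x_0 = 450^429 mod 859 = 858. x_0 = 858 ≡ −1, so 450 is not a witness.
Base 527: x_0 = 527^429 mod 859 = 1. x_0 = 1, so 527 is not a witness.
Base 846: x_0 = 846^429 mod 859 = 858. x_0 = 858 ≡ −1, so 846 is not a witness.
No listed base is a witness for 859.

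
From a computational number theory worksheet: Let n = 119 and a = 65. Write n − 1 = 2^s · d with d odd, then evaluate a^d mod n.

95

n − 1 = 118 = 2^1 · 59, so s = 1 and d = 59.
65^59 mod 119 = 95.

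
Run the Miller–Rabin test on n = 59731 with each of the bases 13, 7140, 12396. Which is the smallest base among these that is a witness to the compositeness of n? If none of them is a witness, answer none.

13

n − 1 = 59730 = 2^1 · 29865, so s = 1 and d = 29865.
Base 13: x_0 = 13^29865 mod 59731 = 1266. x_0 ∉ {1, 59730} and s = 1, so 13 is a Miller–Rabin witness and 59731 is composite.
Base 7140: x_0 = 7140^29865 mod 59731 = 55958. x_0 ∉ {1, 59730} and s = 1, so 7140 is a Miller–Rabin witness and 59731 is composite.
Base 12396: x_0 = 12396^29865 mod 59731 = 57476. x_0 ∉ {1, 59730} and s = 1, so 12396 is a Miller–Rabin witness and 59731 is composite.
The smallest witness among the given bases is 13.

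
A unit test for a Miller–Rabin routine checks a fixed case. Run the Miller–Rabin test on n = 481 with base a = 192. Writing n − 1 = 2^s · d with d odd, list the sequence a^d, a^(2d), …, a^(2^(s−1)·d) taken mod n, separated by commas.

n − 1 = 480 = 2^5 · 15, so s = 5 and d = 15.
x_0 = 192^15 mod 481 = 285.
x_1 = 285^2 mod 481 = 417.
x_2 = 417^2 mod 481 = 248.
x_3 = 248^2 mod 481 = 417.
x_4 = 417^2 mod 481 = 248.

285, 417, 248, 417, 248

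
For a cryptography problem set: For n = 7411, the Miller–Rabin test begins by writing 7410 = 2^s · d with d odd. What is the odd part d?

Halving: 7410 → 3705; 3705 is odd.
So 7410 = 2^1 · 3705.

3705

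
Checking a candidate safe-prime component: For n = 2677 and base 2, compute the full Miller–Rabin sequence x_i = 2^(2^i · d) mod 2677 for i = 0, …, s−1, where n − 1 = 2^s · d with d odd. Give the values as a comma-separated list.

2127, 2676

n − 1 = 2676 = 2^2 · 669, so s = 2 and d = 669.
x_0 = 2^669 mod 2677 = 2127.
x_1 = 2127^2 mod 2677 = 2676.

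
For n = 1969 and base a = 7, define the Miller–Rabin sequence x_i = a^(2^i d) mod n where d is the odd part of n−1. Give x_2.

n − 1 = 1968 = 2^4 · 123, so s = 4 and d = 123.
x_0 = 7^123 mod 1969 = 508.
x_1 = 508^2 mod 1969 = 125.
x_2 = 125^2 mod 1969 = 1842.

1842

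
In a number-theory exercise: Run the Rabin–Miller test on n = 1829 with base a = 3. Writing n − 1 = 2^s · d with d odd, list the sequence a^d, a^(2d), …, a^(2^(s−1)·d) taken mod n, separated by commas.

n − 1 = 1828 = 2^2 · 457, so s = 2 and d = 457.
x_0 = 3^457 mod 1829 = 1195.
x_1 = 1195^2 mod 1829 = 1405.

1195, 1405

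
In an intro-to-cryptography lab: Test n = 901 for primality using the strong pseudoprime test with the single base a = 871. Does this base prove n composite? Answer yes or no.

no

n − 1 = 900 = 2^2 · 225, so s = 2 and d = 225.
Repeated squaring mod 901: 871^1 ≡ 871, 871^2 ≡ 900, 871^4 ≡ 1, 871^8 ≡ 1, 871^16 ≡ 1, 871^32 ≡ 1, 871^64 ≡ 1, 871^128 ≡ 1.
225 = 128 + 64 + 32 + 1, so 871^225 ≡ 1·1·1·871 ≡ 871 (mod 901).
x_0 = 871^225 mod 901 = 871.
x_0 is neither 1 nor 900, so continue squaring.
x_1 = 871^2 mod 901 = 900.
x_1 ≡ −1, so 871 is not a witness.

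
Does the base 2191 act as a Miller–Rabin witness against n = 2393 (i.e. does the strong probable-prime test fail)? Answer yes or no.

no

n − 1 = 2392 = 2^3 · 299, so s = 3 and d = 299.
x_0 = 2191^299 mod 2393 = 971.
x_0 is neither 1 nor 2392, so continue squaring.
x_1 = 971^2 mod 2393 = 2392.
x_1 ≡ −1, so 2191 is not a witness.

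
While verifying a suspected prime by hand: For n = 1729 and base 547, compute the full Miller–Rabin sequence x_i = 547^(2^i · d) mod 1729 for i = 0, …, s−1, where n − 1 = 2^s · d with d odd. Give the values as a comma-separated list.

n − 1 = 1728 = 2^6 · 27, so s = 6 and d = 27.
x_0 = 547^27 mod 1729 = 911.
x_1 = 911^2 mod 1729 = 1.
x_2 = 1^2 mod 1729 = 1.
x_3 = 1^2 mod 1729 = 1.
x_4 = 1^2 mod 1729 = 1.
x_5 = 1^2 mod 1729 = 1.

911, 1, 1, 1, 1, 1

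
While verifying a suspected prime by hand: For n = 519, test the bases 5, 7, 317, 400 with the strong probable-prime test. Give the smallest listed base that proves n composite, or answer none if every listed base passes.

5

n − 1 = 518 = 2^1 · 259, so s = 1 and d = 259.
Base 5: x_0 = 5^259 mod 519 = 341. x_0 ∉ {1, 518} and s = 1, so 5 is a Miller–Rabin witness and 519 is composite.
Base 7: x_0 = 7^259 mod 519 = 166. x_0 ∉ {1, 518} and s = 1, so 7 is a Miller–Rabin witness and 519 is composite.
Base 317: x_0 = 317^259 mod 519 = 317. x_0 ∉ {1, 518} and s = 1, so 317 is a Miller–Rabin witness and 519 is composite.
Base 400: x_0 = 400^259 mod 519 = 400. x_0 ∉ {1, 518} and s = 1, so 400 is a Miller–Rabin witness and 519 is composite.
The smallest witness among the given bases is 5.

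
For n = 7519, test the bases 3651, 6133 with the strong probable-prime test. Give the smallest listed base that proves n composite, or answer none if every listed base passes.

none

n − 1 = 7518 = 2^1 · 3759, so s = 1 and d = 3759.
Base 3651: x_0 = 3651^3759 mod 7519 = 1. x_0 = 1, so 3651 is not a witness.
Base 6133: x_0 = 6133^3759 mod 7519 = 1. x_0 = 1, so 6133 is not a witness.
No listed base is a witness for 7519.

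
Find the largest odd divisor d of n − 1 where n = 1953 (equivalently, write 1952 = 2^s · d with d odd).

Halving: 1952 → 976 → 488 → 244 → 122 → 61; 61 is odd.
So 1952 = 2^5 · 61.

61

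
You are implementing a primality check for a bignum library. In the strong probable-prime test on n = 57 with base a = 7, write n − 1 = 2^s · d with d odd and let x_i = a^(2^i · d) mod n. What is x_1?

n − 1 = 56 = 2^3 · 7, so s = 3 and d = 7.
Repeated squaring mod 57: 7^1 ≡ 7, 7^2 ≡ 49, 7^4 ≡ 7.
7 = 4 + 2 + 1, so 7^7 ≡ 7·49·7 ≡ 7 (mod 57).
x_0 = 7.
x_1 = 7^2 mod 57 = 49.

49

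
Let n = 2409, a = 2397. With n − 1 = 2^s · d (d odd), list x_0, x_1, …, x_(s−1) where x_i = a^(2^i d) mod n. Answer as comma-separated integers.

n − 1 = 2408 = 2^3 · 301, so s = 3 and d = 301.
x_0 = 2397^301 mod 2409 = 2298.
x_1 = 2298^2 mod 2409 = 276.
x_2 = 276^2 mod 2409 = 1497.

2298, 276, 1497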